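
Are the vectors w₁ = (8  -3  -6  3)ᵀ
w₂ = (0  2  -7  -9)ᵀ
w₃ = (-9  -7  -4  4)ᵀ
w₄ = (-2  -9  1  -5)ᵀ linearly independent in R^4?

linearly independent

Form the 4×4 matrix with these as columns; its determinant is 14459.
A nonzero determinant means the columns are linearly independent.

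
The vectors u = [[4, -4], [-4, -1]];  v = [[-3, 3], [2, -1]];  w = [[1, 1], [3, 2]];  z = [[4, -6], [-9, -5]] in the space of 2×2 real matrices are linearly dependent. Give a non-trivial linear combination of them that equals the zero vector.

2u + v - w - z = 0

Pass to coordinate vectors relative to the basis {E₁₁, E₁₂, E₂₁, E₂₂}.
Write the vectors as columns of a matrix and find a nonzero vector in its null space.
A generator of the null space is (2, 1, -1, -1).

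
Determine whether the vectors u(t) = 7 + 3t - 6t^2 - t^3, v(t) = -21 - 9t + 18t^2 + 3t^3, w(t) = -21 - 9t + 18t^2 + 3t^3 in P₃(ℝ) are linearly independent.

Write each element as a coordinate vector in ℝ⁴ using {1, t, …, t^3}.
Place the vectors as rows of a 3×4 matrix and reduce to echelon form.
The reduction yields 1 nonzero row, so the rank is 1.
Since rank 1 < 3, the set is linearly dependent.
Indeed 3u + v = 0.

linearly dependent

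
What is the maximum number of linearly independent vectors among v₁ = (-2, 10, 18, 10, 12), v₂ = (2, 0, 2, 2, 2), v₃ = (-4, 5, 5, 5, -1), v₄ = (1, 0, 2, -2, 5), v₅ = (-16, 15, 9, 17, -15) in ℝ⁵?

3

Form the matrix with v₁, v₂, v₃, v₄, v₅ as columns and reduce.
The echelon form has 3 nonzero rows, so the rank is 3.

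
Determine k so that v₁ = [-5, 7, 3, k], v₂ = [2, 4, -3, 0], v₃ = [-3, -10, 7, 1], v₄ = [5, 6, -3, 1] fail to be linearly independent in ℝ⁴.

k = -17/4

Dependence holds iff the 4×4 matrix [v₁ v₂ v₃ v₄] is singular.
Cofactor expansion gives det = 16*k + 68.
Solving 16*k + 68 = 0 yields k = -17/4.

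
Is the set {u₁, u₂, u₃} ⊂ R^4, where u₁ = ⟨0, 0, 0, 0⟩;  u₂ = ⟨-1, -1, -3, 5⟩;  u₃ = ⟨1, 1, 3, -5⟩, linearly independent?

One of the vectors is the zero vector, so the set is linearly dependent.

linearly dependent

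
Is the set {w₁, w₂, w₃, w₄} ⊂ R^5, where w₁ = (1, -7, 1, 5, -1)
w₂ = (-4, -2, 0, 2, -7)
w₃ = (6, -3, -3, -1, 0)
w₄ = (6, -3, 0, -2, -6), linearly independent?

Row-reduce the matrix whose columns are w₁, w₂, w₃, w₄.
The reduction yields 4 nonzero rows, so the rank is 4.
Since rank = 4 (the number of vectors), the set is linearly independent.

linearly independent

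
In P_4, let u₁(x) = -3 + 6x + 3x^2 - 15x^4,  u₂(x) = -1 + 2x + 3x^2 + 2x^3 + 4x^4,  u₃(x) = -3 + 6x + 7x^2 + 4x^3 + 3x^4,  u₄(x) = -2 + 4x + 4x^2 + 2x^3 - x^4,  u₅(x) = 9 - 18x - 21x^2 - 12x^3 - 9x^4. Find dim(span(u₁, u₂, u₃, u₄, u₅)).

2

Represent each element by its coordinate vector in ℝ⁵.
Form the matrix with u₁, u₂, u₃, u₄, u₅ as columns and reduce.
Exactly 2 pivots survive; hence the rank is 2.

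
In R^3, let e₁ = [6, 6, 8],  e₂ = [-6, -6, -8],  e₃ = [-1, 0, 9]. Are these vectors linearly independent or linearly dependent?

linearly dependent

The matrix [e₁|e₂|e₃] has determinant 0.
A zero determinant means the columns are linearly dependent.
Indeed e₁ + e₂ = 0.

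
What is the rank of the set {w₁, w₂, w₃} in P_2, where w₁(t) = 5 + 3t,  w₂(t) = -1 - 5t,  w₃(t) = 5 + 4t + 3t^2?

rank 3

Pass to coordinate vectors with respect to the basis {1, t, t^2}.
Put the 3×3 matrix [w₁|w₂|w₃] into echelon form.
There are 3 pivot columns, so rank = 3.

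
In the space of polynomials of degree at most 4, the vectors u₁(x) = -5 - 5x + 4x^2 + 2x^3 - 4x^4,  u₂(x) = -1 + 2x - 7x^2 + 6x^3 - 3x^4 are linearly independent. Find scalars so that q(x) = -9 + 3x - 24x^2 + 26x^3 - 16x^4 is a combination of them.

Identify each element with its coordinate vector in ℝ⁵ via {1, x, …, x^4}.
Since u₁, u₂ are independent, the coefficients expressing q are uniquely determined by a linear system.
The system has the unique solution (c₁, c₂) = (1, 4).

q = u₁ + 4u₂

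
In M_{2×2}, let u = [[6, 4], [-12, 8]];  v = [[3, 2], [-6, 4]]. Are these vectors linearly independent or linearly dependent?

linearly dependent

Take coordinates with respect to the standard basis {E₁₁, E₁₂, E₂₁, E₂₂}.
Row-reduce the matrix whose columns are u, v.
The reduction yields 1 nonzero row, so the rank is 1.
Since rank 1 < 2, the set is linearly dependent.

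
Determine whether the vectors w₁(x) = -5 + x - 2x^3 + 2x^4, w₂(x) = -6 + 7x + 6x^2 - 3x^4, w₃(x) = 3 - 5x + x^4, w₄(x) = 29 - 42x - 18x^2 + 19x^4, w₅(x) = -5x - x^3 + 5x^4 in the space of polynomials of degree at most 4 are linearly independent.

Write each element as a coordinate vector in ℝ⁵ using {1, x, …, x^4}.
Form the 5×5 matrix with these as columns; its determinant is 0.
A zero determinant means the columns are linearly dependent.
Indeed w₁ + 3w₂ - 2w₃ + w₄ - 2w₅ = 0.

linearly dependent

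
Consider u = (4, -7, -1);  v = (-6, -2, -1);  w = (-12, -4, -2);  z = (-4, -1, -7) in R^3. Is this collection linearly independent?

linearly dependent

There are 4 vectors in a 3-dimensional space, so they cannot be linearly independent.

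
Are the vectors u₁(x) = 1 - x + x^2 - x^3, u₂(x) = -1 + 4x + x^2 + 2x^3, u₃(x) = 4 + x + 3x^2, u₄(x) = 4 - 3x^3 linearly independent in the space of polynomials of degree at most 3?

linearly independent

Write each element as a coordinate vector in ℝ⁴ using {1, x, …, x^3}.
Row-reduce the matrix whose columns are u₁, u₂, u₃, u₄.
The reduction yields 4 nonzero rows, so the rank is 4.
Since rank = 4 (the number of vectors), the set is linearly independent.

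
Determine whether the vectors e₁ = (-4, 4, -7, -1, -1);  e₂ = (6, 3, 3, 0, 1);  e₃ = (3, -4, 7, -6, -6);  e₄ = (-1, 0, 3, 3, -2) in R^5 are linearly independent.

linearly independent

Place the vectors as rows of a 4×5 matrix and reduce to echelon form.
The reduction yields 4 nonzero rows, so the rank is 4.
Since rank = 4 (the number of vectors), the set is linearly independent.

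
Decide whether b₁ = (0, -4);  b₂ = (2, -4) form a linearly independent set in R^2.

linearly independent

Place the vectors as rows of a 2×2 matrix and reduce to echelon form.
The reduction yields 2 nonzero rows, so the rank is 2.
Since rank = 2 (the number of vectors), the set is linearly independent.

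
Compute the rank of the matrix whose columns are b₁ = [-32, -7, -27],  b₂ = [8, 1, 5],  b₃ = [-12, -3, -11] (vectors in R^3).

rank 2

Apply Gaussian elimination to the matrix whose rows are b₁, b₂, b₃.
The echelon form has 2 nonzero rows, so the rank is 2.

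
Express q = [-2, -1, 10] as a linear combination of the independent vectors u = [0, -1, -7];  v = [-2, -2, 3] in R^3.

q = -u + v

Since u, v are independent, the coefficients expressing q are uniquely determined by a linear system.
Back-substitution yields (α₁, α₂) = (-1, 1).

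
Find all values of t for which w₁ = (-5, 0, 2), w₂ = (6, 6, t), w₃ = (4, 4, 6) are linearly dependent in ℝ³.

The set is linearly dependent precisely when det[w₁; w₂; w₃] = 0.
The determinant works out to 20*t - 180.
Setting this to zero gives t = 9.

t = 9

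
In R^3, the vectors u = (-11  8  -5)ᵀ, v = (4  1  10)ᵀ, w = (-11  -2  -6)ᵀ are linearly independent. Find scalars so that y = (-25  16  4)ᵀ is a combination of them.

Write y = c₁u + … + c₃w and equate components.
Back-substitution yields (c₁, c₂, c₃) = (2, 2, 1).

y = 2u + 2v + w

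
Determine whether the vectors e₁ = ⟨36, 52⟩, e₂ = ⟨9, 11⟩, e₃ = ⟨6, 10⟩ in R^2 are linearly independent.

linearly dependent

There are 3 vectors in a 2-dimensional space, so they cannot be linearly independent.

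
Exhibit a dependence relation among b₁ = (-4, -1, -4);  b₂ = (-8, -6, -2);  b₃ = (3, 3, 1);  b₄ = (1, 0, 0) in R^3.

Set up α₁b₁ + … + α₄b₄ = 0 and solve the homogeneous system.
A generator of the null space is (0, 1, 2, 2).

b₂ + 2b₃ + 2b₄ = 0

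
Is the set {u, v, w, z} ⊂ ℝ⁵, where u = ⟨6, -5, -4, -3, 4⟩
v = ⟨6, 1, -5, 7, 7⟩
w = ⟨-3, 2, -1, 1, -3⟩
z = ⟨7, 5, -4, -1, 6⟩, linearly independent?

Place the vectors as rows of a 4×5 matrix and reduce to echelon form.
The reduction yields 4 nonzero rows, so the rank is 4.
Since rank = 4 (the number of vectors), the set is linearly independent.

linearly independent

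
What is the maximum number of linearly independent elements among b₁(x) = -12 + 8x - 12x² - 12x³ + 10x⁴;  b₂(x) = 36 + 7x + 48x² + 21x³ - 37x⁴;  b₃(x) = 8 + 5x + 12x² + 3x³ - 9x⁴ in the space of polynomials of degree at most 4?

2

Represent each element by its coordinate vector in ℝ⁵.
Form the matrix with b₁, b₂, b₃ as columns and reduce.
Exactly 2 pivots survive; hence the rank is 2.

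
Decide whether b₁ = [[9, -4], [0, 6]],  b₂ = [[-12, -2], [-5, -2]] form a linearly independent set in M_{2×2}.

linearly independent

Take coordinates with respect to the standard basis {E₁₁, E₁₂, E₂₁, E₂₂}.
Place the vectors as rows of a 2×4 matrix and reduce to echelon form.
The reduction yields 2 nonzero rows, so the rank is 2.
Since rank = 2 (the number of vectors), the set is linearly independent.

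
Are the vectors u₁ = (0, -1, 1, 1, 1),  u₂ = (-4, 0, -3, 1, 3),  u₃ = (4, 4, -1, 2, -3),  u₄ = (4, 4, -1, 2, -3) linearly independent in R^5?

Two of the vectors are equal, giving an immediate dependence.

linearly dependent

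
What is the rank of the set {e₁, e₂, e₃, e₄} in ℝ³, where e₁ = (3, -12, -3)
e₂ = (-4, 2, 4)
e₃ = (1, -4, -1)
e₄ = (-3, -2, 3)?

Put the 3×4 matrix [e₁|e₂|e₃|e₄] into echelon form.
There are 2 pivot columns, so rank = 2.
(With 4 elements in a 3-dimensional space the rank is at most 3.)

rank 2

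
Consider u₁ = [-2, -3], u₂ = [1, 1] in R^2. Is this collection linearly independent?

linearly independent

The matrix [u₁|u₂] has determinant 1.
A nonzero determinant means the columns are linearly independent.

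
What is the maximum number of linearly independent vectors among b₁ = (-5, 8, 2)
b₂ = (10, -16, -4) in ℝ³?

Apply Gaussian elimination to the matrix whose rows are b₁, b₂.
Exactly 1 pivot survives; hence the rank is 1.

1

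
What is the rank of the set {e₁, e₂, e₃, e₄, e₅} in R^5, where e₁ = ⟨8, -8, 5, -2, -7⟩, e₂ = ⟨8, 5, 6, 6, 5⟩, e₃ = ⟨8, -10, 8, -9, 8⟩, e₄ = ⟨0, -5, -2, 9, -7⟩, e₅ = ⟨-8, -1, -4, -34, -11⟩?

Put the 5×5 matrix [e₁|e₂|e₃|e₄|e₅] into echelon form.
The echelon form has 4 nonzero rows, so the rank is 4.

4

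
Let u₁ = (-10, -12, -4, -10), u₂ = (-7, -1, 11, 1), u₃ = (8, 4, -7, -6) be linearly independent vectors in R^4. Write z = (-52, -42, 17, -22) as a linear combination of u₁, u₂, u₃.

z = 3u₁ + 2u₂ - u₃

Write z = α₁u₁ + … + α₃u₃ and equate components.
Row-reducing the augmented matrix gives the unique coefficients (α₁, α₂, α₃) = (3, 2, -1).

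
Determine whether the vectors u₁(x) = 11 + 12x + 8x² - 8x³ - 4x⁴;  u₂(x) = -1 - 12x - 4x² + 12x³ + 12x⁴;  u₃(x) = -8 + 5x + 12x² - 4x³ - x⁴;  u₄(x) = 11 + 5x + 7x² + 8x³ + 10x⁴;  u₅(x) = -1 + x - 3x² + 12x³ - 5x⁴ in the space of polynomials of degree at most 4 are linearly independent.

Write each element as a coordinate vector in ℝ⁵ using {1, x, …, x⁴}.
Place the vectors as rows of a 5×5 matrix and reduce to echelon form.
The reduction yields 5 nonzero rows, so the rank is 5.
Since rank = 5 (the number of vectors), the set is linearly independent.

linearly independent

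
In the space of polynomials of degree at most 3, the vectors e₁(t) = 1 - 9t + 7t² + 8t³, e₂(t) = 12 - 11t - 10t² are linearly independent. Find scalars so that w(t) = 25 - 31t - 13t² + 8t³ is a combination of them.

Take coordinate vectors relative to {1, t, …, t³}.
Set up the augmented matrix [e₁ | e₂ | w] and row-reduce.
Row-reducing the augmented matrix gives the unique coefficients (a₁, a₂) = (1, 2).

w = e₁ + 2e₂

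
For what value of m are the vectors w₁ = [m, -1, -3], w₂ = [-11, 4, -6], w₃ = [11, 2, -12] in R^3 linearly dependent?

Dependence holds iff the 3×3 matrix [w₁ w₂ w₃] is singular.
Expanding, det = 396 - 36*m.
Solving 396 - 36*m = 0 yields m = 11.

m = 11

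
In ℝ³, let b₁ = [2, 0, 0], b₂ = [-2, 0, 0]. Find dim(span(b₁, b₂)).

1

Put the 3×2 matrix [b₁|b₂] into echelon form.
The echelon form has 1 nonzero row, so the rank is 1.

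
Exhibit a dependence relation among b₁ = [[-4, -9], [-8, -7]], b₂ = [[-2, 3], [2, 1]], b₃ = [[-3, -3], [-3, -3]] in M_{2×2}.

Write each element as a vector in ℝ⁴ using {E₁₁, E₁₂, E₂₁, E₂₂}.
Row-reduce the matrix with b₁, b₂, b₃ as columns; the null space gives the coefficients.
A generator of the null space is (1, 1, -2).

b₁ + b₂ - 2b₃ = 0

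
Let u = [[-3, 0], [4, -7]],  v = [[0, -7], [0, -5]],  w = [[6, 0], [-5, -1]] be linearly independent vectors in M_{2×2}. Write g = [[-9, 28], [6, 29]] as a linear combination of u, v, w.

g = -u - 4v - 2w

Take coordinate vectors relative to {E₁₁, E₁₂, E₂₁, E₂₂}.
Solve the system with u, v, w as columns and g as the right-hand side.
Row-reducing the augmented matrix gives the unique coefficients (a₁, a₂, a₃) = (-1, -4, -2).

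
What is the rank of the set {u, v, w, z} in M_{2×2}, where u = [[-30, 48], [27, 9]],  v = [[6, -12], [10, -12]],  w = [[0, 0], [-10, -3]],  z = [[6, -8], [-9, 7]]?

rank 3

Use coordinates relative to {E₁₁, E₁₂, E₂₁, E₂₂}.
Form the matrix with u, v, w, z as columns and reduce.
Reduction leaves 3 leading entries, giving rank 3.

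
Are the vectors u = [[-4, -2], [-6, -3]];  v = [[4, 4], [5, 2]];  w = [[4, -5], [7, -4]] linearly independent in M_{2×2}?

linearly independent

Take coordinates with respect to the standard basis {E₁₁, E₁₂, E₂₁, E₂₂}.
Place the vectors as rows of a 3×4 matrix and reduce to echelon form.
The reduction yields 3 nonzero rows, so the rank is 3.
Since rank = 3 (the number of vectors), the set is linearly independent.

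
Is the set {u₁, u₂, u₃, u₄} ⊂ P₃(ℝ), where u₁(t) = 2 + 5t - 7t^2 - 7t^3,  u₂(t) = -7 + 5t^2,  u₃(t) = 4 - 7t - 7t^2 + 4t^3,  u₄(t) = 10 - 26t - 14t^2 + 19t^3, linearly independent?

linearly dependent

Take coordinates with respect to the standard basis {1, t, …, t^3}.
Form the 4×4 matrix with these as columns; its determinant is 0.
A zero determinant means the columns are linearly dependent.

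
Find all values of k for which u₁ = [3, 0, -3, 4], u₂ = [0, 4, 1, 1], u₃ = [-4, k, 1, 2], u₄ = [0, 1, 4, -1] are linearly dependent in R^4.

The vectors are dependent exactly when the determinant of the matrix with rows u₁, u₂, u₃, u₄ vanishes.
The determinant works out to 15*k - 285.
Setting this to zero gives k = 19.

k = 19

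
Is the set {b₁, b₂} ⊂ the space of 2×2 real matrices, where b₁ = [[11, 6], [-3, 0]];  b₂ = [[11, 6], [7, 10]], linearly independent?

Take coordinates with respect to the standard basis {E₁₁, E₁₂, E₂₁, E₂₂}.
Row-reduce the matrix whose columns are b₁, b₂.
The reduction yields 2 nonzero rows, so the rank is 2.
Since rank = 2 (the number of vectors), the set is linearly independent.

linearly independent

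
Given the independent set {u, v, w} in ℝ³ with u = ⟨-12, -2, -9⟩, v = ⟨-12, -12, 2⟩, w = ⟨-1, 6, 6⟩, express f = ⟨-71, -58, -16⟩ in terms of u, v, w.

Solve the system with u, v, w as columns and f as the right-hand side.
The system has the unique solution (a₁, a₂, a₃) = (2, 4, -1).

f = 2u + 4v - w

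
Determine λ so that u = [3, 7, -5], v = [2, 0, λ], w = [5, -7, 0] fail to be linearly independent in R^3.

λ = -5/4

Dependence holds iff the 3×3 matrix [u v w] is singular.
Cofactor expansion gives det = 56*λ + 70.
Setting this to zero gives λ = -5/4.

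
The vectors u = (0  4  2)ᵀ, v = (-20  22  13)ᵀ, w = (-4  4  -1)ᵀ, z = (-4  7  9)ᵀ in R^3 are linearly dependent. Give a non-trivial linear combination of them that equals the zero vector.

u + v - 3w - 2z = 0

Set up α₁u + … + α₄z = 0 and solve the homogeneous system.
The free variable yields coefficients (1, 1, -3, -2) (any nonzero multiple also works).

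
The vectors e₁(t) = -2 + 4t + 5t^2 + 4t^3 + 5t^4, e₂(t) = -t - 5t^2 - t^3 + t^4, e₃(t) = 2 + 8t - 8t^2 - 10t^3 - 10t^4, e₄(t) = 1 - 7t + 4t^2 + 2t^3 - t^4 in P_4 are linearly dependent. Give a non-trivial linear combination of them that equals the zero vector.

Take coordinates with respect to {1, t, …, t^4}.
Row-reduce the matrix with e₁, e₂, e₃, e₄ as columns; the null space gives the coefficients.
The free variable yields coefficients (2, 2, 1, 2) (any nonzero multiple also works).

2e₁ + 2e₂ + e₃ + 2e₄ = 0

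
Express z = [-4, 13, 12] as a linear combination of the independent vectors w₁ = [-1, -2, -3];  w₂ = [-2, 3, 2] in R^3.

z = -2w₁ + 3w₂

Set up the augmented matrix [w₁ | w₂ | z] and row-reduce.
Back-substitution yields (a₁, a₂) = (-2, 3).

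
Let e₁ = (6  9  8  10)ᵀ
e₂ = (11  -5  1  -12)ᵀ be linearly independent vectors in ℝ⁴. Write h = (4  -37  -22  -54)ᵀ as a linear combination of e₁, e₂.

h = -3e₁ + 2e₂

Set up the augmented matrix [e₁ | e₂ | h] and row-reduce.
The system has the unique solution (a₁, a₂) = (-3, 2).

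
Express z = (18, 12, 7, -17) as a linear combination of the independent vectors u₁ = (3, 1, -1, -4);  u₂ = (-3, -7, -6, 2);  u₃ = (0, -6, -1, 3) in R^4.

z = 4u₁ - 2u₂ + u₃

Set up the augmented matrix [u₁ | u₂ | u₃ | z] and row-reduce.
Row-reducing the augmented matrix gives the unique coefficients (c₁, c₂, c₃) = (4, -2, 1).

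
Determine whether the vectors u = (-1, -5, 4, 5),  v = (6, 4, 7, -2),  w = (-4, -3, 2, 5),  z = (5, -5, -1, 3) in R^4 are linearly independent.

The matrix [u|v|w|z] has determinant 740.
A nonzero determinant means the columns are linearly independent.

linearly independent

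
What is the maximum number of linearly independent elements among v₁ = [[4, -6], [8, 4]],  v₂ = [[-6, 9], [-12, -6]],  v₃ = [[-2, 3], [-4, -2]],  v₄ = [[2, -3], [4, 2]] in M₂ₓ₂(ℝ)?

1

Use coordinates relative to {E₁₁, E₁₂, E₂₁, E₂₂}.
Put the 4×4 matrix [v₁|v₂|v₃|v₄] into echelon form.
Exactly 1 pivot survives; hence the rank is 1.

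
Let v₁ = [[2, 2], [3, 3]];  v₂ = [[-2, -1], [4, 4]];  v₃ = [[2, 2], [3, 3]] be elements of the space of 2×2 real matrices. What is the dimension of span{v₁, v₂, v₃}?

2

Pass to coordinate vectors with respect to the basis {E₁₁, E₁₂, E₂₁, E₂₂}.
Apply Gaussian elimination to the matrix whose rows are v₁, v₂, v₃.
Exactly 2 pivots survive; hence the rank is 2.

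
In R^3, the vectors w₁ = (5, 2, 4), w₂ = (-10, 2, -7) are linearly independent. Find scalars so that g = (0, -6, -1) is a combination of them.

g = -2w₁ - w₂

Since w₁, w₂ are independent, the coefficients expressing g are uniquely determined by a linear system.
Back-substitution yields (α₁, α₂) = (-2, -1).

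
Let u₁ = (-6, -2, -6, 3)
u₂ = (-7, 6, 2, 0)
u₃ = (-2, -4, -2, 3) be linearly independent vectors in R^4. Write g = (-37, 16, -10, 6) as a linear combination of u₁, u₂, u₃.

g = 3u₁ + 3u₂ - u₃

Set up the augmented matrix [u₁ | u₂ | u₃ | g] and row-reduce.
Row-reducing the augmented matrix gives the unique coefficients (α₁, α₂, α₃) = (3, 3, -1).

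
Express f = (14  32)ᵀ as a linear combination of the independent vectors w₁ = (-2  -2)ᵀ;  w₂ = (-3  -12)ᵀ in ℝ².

Set up the augmented matrix [w₁ | w₂ | f] and row-reduce.
The system has the unique solution (c₁, c₂) = (-4, -2).

f = -4w₁ - 2w₂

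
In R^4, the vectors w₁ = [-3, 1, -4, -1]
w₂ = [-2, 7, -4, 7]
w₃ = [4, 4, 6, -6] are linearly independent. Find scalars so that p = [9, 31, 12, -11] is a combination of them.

Write p = a₁w₁ + … + a₃w₃ and equate components.
Back-substitution yields (a₁, a₂, a₃) = (1, 2, 4).

p = w₁ + 2w₂ + 4w₃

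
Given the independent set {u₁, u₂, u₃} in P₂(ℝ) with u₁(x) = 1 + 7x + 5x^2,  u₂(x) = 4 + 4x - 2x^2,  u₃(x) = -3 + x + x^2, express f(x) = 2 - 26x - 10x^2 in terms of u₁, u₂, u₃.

f = -2u₁ - 2u₂ - 4u₃

Take coordinate vectors relative to {1, x, x^2}.
Solve the system with u₁, u₂, u₃ as columns and f as the right-hand side.
Back-substitution yields (α₁, α₂, α₃) = (-2, -2, -4).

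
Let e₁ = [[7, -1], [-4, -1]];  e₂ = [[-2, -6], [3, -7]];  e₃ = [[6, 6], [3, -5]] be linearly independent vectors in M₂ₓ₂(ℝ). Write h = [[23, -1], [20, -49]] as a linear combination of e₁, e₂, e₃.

h = e₁ + 4e₂ + 4e₃

Identify each element with its coordinate vector in ℝ⁴ via {E₁₁, E₁₂, E₂₁, E₂₂}.
Set up the augmented matrix [e₁ | e₂ | e₃ | h] and row-reduce.
Back-substitution yields (c₁, c₂, c₃) = (1, 4, 4).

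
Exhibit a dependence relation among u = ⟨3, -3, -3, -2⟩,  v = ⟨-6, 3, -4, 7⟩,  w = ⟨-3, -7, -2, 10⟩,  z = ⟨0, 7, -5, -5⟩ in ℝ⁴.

Write the vectors as columns of a matrix and find a nonzero vector in its null space.
The free variable yields coefficients (1, 1, -1, -1) (any nonzero multiple also works).

u + v - w - z = 0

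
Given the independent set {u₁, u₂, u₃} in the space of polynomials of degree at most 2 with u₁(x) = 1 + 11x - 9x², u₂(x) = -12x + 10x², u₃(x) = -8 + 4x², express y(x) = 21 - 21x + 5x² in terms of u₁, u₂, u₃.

y = -3u₁ - u₂ - 3u₃

Work in coordinates with respect to the standard basis {1, x, x²}.
Write y = α₁u₁ + … + α₃u₃ and equate components.
The system has the unique solution (α₁, α₂, α₃) = (-3, -1, -3).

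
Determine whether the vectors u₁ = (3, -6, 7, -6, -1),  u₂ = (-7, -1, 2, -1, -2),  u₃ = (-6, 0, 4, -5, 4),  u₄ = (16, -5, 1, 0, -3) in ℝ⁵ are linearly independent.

Place the vectors as rows of a 4×5 matrix and reduce to echelon form.
The reduction yields 3 nonzero rows, so the rank is 3.
Since rank 3 < 4, the set is linearly dependent.
Indeed u₁ - u₂ - u₃ - u₄ = 0.

linearly dependent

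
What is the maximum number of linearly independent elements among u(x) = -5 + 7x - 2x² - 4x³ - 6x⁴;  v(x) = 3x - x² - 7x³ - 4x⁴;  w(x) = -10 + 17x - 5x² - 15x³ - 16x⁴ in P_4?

Pass to coordinate vectors with respect to the basis {1, x, …, x⁴}.
Apply Gaussian elimination to the matrix whose rows are u, v, w.
There are 2 pivot columns, so rank = 2.

2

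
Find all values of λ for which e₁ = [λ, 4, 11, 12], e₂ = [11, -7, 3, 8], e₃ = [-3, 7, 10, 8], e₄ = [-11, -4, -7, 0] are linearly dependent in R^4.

λ = -1/4

Place the vectors as rows of a 4×4 matrix; dependence ⇔ determinant zero.
Expanding, det = -560*λ - 140.
Setting this to zero gives λ = -1/4.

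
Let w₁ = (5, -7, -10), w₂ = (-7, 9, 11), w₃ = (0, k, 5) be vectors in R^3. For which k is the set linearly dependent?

The vectors are dependent exactly when the determinant of the matrix with rows w₁, w₂, w₃ vanishes.
Expanding, det = 15*k - 20.
Setting this to zero gives k = 4/3.

k = 4/3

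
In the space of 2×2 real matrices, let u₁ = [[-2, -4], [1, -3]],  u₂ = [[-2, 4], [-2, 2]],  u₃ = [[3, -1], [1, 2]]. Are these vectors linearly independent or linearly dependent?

linearly independent

Write each element as a coordinate vector in ℝ⁴ using {E₁₁, E₁₂, E₂₁, E₂₂}.
Row-reduce the matrix whose columns are u₁, u₂, u₃.
The reduction yields 3 nonzero rows, so the rank is 3.
Since rank = 3 (the number of vectors), the set is linearly independent.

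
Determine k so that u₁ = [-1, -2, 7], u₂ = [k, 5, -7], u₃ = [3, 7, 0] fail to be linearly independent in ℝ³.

Dependence holds iff the 3×3 matrix [u₁ u₂ u₃] is singular.
The determinant works out to 49*k - 112.
This vanishes exactly when k = 16/7.

k = 16/7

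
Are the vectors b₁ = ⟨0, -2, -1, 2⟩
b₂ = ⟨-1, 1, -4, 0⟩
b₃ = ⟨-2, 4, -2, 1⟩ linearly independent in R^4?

linearly independent

Place the vectors as rows of a 3×4 matrix and reduce to echelon form.
The reduction yields 3 nonzero rows, so the rank is 3.
Since rank = 3 (the number of vectors), the set is linearly independent.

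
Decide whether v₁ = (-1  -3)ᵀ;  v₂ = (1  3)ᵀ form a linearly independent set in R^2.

The matrix [v₁|v₂] has determinant 0.
A zero determinant means the columns are linearly dependent.

linearly dependent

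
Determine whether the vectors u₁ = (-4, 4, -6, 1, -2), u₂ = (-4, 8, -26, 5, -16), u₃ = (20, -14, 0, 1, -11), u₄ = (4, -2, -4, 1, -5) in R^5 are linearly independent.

Place the vectors as rows of a 4×5 matrix and reduce to echelon form.
The reduction yields 2 nonzero rows, so the rank is 2.
Since rank 2 < 4, the set is linearly dependent.
Indeed 13u₁ - 3u₂ + 2u₃ = 0.

linearly dependent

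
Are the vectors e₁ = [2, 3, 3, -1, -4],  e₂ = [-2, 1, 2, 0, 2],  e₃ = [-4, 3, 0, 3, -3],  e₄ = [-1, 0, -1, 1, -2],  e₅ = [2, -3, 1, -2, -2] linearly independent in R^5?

Place the vectors as rows of a 5×5 matrix and reduce to echelon form.
The reduction yields 5 nonzero rows, so the rank is 5.
Since rank = 5 (the number of vectors), the set is linearly independent.

linearly independent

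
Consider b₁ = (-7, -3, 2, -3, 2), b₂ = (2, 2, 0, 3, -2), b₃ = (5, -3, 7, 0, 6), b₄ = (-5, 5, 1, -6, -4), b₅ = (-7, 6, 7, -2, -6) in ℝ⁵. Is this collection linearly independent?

Form the 5×5 matrix with these as columns; its determinant is -1418.
A nonzero determinant means the columns are linearly independent.

linearly independent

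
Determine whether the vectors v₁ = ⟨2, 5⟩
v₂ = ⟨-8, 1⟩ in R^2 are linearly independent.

linearly independent

Row-reduce the matrix whose columns are v₁, v₂.
The reduction yields 2 nonzero rows, so the rank is 2.
Since rank = 2 (the number of vectors), the set is linearly independent.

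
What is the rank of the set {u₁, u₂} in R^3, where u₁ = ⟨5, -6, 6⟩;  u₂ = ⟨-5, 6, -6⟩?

Form the matrix with u₁, u₂ as columns and reduce.
Reduction leaves 1 leading entry, giving rank 1.

1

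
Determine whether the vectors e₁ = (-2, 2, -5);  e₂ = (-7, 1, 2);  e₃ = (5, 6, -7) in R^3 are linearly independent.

Form the 3×3 matrix with these as columns; its determinant is 195.
A nonzero determinant means the columns are linearly independent.

linearly independent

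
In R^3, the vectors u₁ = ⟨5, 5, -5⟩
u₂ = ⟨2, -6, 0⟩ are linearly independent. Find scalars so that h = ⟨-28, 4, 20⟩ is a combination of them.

Since u₁, u₂ are independent, the coefficients expressing h are uniquely determined by a linear system.
Row-reducing the augmented matrix gives the unique coefficients (α₁, α₂) = (-4, -4).

h = -4u₁ - 4u₂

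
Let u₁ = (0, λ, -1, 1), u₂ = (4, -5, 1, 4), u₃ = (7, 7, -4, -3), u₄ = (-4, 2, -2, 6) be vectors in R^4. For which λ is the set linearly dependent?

λ = 7/5

Dependence holds iff the 4×4 matrix [u₁ u₂ u₃ u₄] is singular.
The determinant works out to 270*λ - 378.
Solving 270*λ - 378 = 0 yields λ = 7/5.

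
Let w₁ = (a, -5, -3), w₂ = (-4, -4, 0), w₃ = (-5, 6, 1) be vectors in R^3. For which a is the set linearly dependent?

a = 28

Dependence holds iff the 3×3 matrix [w₁ w₂ w₃] is singular.
Cofactor expansion gives det = 112 - 4*a.
Setting this to zero gives a = 28.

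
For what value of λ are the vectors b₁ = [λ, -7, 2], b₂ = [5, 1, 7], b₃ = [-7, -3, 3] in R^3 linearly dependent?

λ = -18

The vectors are dependent exactly when the determinant of the matrix with rows b₁, b₂, b₃ vanishes.
Expanding, det = 24*λ + 432.
This vanishes exactly when λ = -18.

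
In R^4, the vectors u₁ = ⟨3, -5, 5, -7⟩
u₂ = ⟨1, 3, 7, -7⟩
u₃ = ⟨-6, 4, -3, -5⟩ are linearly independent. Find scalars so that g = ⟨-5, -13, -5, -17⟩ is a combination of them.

g = 3u₁ - 2u₂ + 2u₃

Since u₁, u₂, u₃ are independent, the coefficients expressing g are uniquely determined by a linear system.
Back-substitution yields (c₁, c₂, c₃) = (3, -2, 2).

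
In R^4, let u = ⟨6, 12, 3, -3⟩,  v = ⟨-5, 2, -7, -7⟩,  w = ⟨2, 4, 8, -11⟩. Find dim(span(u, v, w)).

Row-reduce the 3×4 matrix with these as rows.
The echelon form has 3 nonzero rows, so the rank is 3.

3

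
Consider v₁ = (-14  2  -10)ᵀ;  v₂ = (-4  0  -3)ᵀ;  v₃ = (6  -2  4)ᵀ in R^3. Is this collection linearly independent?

Place the vectors as rows of a 3×3 matrix and reduce to echelon form.
The reduction yields 2 nonzero rows, so the rank is 2.
Since rank 2 < 3, the set is linearly dependent.
Indeed v₁ - 2v₂ + v₃ = 0.

linearly dependent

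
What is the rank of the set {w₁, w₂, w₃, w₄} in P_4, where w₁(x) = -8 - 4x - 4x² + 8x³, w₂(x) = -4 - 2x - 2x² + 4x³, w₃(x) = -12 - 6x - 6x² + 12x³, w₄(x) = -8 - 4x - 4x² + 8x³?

Use coordinates relative to {1, x, …, x⁴}.
Row-reduce the 4×5 matrix with these as rows.
Exactly 1 pivot survives; hence the rank is 1.

1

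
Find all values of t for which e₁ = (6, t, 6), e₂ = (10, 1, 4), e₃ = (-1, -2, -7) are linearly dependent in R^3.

The vectors are dependent exactly when the determinant of the matrix with rows e₁, e₂, e₃ vanishes.
Cofactor expansion gives det = 66*t - 108.
Setting this to zero gives t = 18/11.

t = 18/11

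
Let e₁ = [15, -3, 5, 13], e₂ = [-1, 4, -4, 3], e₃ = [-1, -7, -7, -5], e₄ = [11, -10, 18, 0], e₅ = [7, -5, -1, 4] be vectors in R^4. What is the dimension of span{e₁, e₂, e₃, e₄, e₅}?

3

Form the matrix with e₁, e₂, e₃, e₄, e₅ as columns and reduce.
Reduction leaves 3 leading entries, giving rank 3.
(With 5 elements in a 4-dimensional space the rank is at most 4.)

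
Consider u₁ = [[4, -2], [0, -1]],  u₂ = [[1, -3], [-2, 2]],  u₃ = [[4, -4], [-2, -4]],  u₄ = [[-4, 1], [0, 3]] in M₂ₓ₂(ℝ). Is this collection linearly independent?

linearly independent

Take coordinates with respect to the standard basis {E₁₁, E₁₂, E₂₁, E₂₂}.
Form the 4×4 matrix with these as columns; its determinant is -34.
A nonzero determinant means the columns are linearly independent.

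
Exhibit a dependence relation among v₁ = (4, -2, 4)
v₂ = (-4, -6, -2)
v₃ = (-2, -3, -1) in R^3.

Set up α₁v₁ + … + α₃v₃ = 0 and solve the homogeneous system.
The free variable yields coefficients (0, 1, -2) (any nonzero multiple also works).

v₂ - 2v₃ = 0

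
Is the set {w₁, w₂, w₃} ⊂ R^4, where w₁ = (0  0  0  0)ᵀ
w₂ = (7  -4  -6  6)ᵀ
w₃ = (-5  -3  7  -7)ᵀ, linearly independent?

One of the vectors is the zero vector, so the set is linearly dependent.

linearly dependent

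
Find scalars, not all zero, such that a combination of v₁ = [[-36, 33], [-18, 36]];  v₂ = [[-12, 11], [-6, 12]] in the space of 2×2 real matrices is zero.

v₁ - 3v₂ = 0

Write each element as a vector in ℝ⁴ using {E₁₁, E₁₂, E₂₁, E₂₂}.
Set up α₁v₁ + α₂v₂ = 0 and solve the homogeneous system.
One solution (up to scaling) is (1, -3).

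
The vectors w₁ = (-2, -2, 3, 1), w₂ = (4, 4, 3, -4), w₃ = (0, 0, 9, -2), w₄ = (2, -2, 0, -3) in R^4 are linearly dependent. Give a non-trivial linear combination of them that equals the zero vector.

2w₁ + w₂ - w₃ = 0

Write the vectors as columns of a matrix and find a nonzero vector in its null space.
A generator of the null space is (2, 1, -1, 0).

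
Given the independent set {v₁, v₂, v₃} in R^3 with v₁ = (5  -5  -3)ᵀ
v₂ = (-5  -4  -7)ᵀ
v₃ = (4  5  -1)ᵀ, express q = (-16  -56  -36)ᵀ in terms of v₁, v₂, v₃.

q = 4v₁ + 4v₂ - 4v₃

Set up the augmented matrix [v₁ | v₂ | v₃ | q] and row-reduce.
Row-reducing the augmented matrix gives the unique coefficients (α₁, α₂, α₃) = (4, 4, -4).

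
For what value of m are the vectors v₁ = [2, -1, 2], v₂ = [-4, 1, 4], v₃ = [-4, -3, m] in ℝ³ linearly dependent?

Place the vectors as rows of a 3×3 matrix; dependence ⇔ determinant zero.
Cofactor expansion gives det = 72 - 2*m.
Setting this to zero gives m = 36.

m = 36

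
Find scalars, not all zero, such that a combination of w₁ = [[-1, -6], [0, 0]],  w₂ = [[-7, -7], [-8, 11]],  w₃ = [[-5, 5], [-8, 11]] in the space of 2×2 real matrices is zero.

Take coordinates with respect to {E₁₁, E₁₂, E₂₁, E₂₂}.
Set up α₁w₁ + … + α₃w₃ = 0 and solve the homogeneous system.
A generator of the null space is (2, -1, 1).

2w₁ - w₂ + w₃ = 0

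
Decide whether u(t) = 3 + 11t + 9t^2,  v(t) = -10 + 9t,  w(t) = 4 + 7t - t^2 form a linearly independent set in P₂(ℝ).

Take coordinates with respect to the standard basis {1, t, t^2}.
Form the 3×3 matrix with these as columns; its determinant is -1091.
A nonzero determinant means the columns are linearly independent.

linearly independent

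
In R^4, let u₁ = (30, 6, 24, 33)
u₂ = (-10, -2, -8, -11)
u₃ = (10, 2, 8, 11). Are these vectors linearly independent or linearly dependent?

Row-reduce the matrix whose columns are u₁, u₂, u₃.
The reduction yields 1 nonzero row, so the rank is 1.
Since rank 1 < 3, the set is linearly dependent.
Indeed u₁ + 3u₂ = 0.

linearly dependent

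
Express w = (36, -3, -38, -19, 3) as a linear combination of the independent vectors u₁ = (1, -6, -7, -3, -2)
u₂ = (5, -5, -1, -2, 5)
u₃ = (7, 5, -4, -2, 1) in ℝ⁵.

Solve the system with u₁, u₂, u₃ as columns and w as the right-hand side.
Back-substitution yields (a₁, a₂, a₃) = (3, 1, 4).

w = 3u₁ + u₂ + 4u₃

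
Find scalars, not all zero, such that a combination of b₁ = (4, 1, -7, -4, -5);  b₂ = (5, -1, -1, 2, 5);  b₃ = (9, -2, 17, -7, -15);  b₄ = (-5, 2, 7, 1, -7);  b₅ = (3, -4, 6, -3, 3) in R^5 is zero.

2b₁ + 2b₂ - b₃ + 3b₄ + 2b₅ = 0

Write the vectors as columns of a matrix and find a nonzero vector in its null space.
One solution (up to scaling) is (2, 2, -1, 3, 2).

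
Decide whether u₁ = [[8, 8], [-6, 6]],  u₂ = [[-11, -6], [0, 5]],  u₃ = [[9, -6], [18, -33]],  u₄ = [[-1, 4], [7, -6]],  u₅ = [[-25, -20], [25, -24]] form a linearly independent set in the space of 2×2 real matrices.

Write each element as a coordinate vector in ℝ⁴ using {E₁₁, E₁₂, E₂₁, E₂₂}.
There are 5 vectors in a 4-dimensional space, so they cannot be linearly independent.

linearly dependent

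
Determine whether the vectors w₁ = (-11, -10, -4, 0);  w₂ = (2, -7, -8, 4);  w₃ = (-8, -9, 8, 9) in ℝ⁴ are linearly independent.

Row-reduce the matrix whose columns are w₁, w₂, w₃.
The reduction yields 3 nonzero rows, so the rank is 3.
Since rank = 3 (the number of vectors), the set is linearly independent.

linearly independent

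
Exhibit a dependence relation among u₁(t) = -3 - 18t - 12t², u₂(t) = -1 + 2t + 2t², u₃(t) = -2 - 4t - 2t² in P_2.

u₁ + 3u₂ - 3u₃ = 0

Write each element as a vector in ℝ³ using {1, t, t²}.
Row-reduce the matrix with u₁, u₂, u₃ as columns; the null space gives the coefficients.
The free variable yields coefficients (1, 3, -3) (any nonzero multiple also works).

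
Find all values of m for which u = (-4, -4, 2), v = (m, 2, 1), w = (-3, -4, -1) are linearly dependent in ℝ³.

m = 4/3

Dependence holds iff the 3×3 matrix [u v w] is singular.
The determinant works out to 16 - 12*m.
Setting this to zero gives m = 4/3.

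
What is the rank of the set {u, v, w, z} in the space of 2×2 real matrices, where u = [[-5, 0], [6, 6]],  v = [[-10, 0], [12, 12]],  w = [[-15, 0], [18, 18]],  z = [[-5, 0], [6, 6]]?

1

Use coordinates relative to {E₁₁, E₁₂, E₂₁, E₂₂}.
Row-reduce the 4×4 matrix with these as rows.
There is 1 pivot column, so rank = 1.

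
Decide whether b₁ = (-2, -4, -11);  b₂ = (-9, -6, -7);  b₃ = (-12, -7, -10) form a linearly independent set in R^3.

The matrix [b₁|b₂|b₃] has determinant 101.
A nonzero determinant means the columns are linearly independent.

linearly independent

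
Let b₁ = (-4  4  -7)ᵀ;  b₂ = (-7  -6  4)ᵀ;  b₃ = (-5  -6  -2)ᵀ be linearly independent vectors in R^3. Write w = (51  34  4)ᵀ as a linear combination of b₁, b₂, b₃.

w = -2b₁ - 4b₂ - 3b₃

Since b₁, b₂, b₃ are independent, the coefficients expressing w are uniquely determined by a linear system.
Row-reducing the augmented matrix gives the unique coefficients (a₁, a₂, a₃) = (-2, -4, -3).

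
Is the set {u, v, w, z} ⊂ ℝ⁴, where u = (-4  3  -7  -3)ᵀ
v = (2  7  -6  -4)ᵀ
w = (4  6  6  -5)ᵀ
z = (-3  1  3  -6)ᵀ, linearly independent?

The matrix [u|v|w|z] has determinant 897.
A nonzero determinant means the columns are linearly independent.

linearly independent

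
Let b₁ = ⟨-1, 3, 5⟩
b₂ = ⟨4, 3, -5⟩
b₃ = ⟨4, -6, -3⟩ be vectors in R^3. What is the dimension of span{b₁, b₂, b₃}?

Put the 3×3 matrix [b₁|b₂|b₃] into echelon form.
Reduction leaves 3 leading entries, giving rank 3.

dim = 3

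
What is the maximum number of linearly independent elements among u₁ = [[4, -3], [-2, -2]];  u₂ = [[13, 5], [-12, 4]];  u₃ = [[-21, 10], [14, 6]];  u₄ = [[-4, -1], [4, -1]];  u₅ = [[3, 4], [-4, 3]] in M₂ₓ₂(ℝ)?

3

Pass to coordinate vectors with respect to the basis {E₁₁, E₁₂, E₂₁, E₂₂}.
Apply Gaussian elimination to the matrix whose rows are u₁, u₂, u₃, u₄, u₅.
Exactly 3 pivots survive; hence the rank is 3.
(With 5 elements in a 4-dimensional space the rank is at most 4.)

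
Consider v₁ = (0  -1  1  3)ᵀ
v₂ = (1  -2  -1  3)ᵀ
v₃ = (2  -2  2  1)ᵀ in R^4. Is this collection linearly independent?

linearly independent

Row-reduce the matrix whose columns are v₁, v₂, v₃.
The reduction yields 3 nonzero rows, so the rank is 3.
Since rank = 3 (the number of vectors), the set is linearly independent.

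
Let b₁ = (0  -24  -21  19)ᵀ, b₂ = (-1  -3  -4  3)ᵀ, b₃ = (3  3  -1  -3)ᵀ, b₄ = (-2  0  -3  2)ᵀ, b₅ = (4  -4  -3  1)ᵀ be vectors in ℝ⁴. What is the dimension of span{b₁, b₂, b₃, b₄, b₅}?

dim = 4

Apply Gaussian elimination to the matrix whose rows are b₁, b₂, b₃, b₄, b₅.
The echelon form has 4 nonzero rows, so the rank is 4.
(With 5 elements in a 4-dimensional space the rank is at most 4.)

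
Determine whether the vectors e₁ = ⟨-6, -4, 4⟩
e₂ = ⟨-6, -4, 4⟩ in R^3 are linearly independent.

Row-reduce the matrix whose columns are e₁, e₂.
The reduction yields 1 nonzero row, so the rank is 1.
Since rank 1 < 2, the set is linearly dependent.
Indeed e₁ - e₂ = 0.

linearly dependent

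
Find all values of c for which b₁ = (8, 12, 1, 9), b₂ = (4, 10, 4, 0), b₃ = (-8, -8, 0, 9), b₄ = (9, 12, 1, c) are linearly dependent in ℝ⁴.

The set is linearly dependent precisely when det[b₁; b₂; b₃; b₄] = 0.
Cofactor expansion gives det = 90 - 80*c.
Setting this to zero gives c = 9/8.

c = 9/8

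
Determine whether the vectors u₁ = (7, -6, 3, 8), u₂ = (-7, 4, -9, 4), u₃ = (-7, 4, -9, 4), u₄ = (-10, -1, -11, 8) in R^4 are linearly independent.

linearly dependent

Two of the vectors are equal, giving an immediate dependence.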